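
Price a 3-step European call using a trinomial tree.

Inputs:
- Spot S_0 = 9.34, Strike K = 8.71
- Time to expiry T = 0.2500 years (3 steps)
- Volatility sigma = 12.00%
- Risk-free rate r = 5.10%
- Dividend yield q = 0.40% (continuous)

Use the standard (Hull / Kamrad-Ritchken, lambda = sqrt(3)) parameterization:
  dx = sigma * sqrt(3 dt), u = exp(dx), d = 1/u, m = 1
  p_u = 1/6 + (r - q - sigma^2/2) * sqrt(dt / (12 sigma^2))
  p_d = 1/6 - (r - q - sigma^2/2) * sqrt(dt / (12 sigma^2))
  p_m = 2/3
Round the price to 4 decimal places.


dt = T/N = 0.083333; dx = sigma*sqrt(3*dt) = 0.060000
u = exp(dx) = 1.061837; d = 1/u = 0.941765
p_u = 0.194306, p_m = 0.666667, p_d = 0.139028
Discount per step: exp(-r*dt) = 0.995759
Stock lattice S(k, j) with j the centered position index:
  k=0: S(0,+0) = 9.3400
  k=1: S(1,-1) = 8.7961; S(1,+0) = 9.3400; S(1,+1) = 9.9176
  k=2: S(2,-2) = 8.2838; S(2,-1) = 8.7961; S(2,+0) = 9.3400; S(2,+1) = 9.9176; S(2,+2) = 10.5308
  k=3: S(3,-3) = 7.8014; S(3,-2) = 8.2838; S(3,-1) = 8.7961; S(3,+0) = 9.3400; S(3,+1) = 9.9176; S(3,+2) = 10.5308; S(3,+3) = 11.1820
Terminal payoffs V(N, j) = max(S_T - K, 0):
  V(3,-3) = 0.000000; V(3,-2) = 0.000000; V(3,-1) = 0.086081; V(3,+0) = 0.630000; V(3,+1) = 1.207553; V(3,+2) = 1.820821; V(3,+3) = 2.472010
Backward induction: V(k, j) = exp(-r*dt) * [p_u * V(k+1, j+1) + p_m * V(k+1, j) + p_d * V(k+1, j-1)]
  V(2,-2) = exp(-r*dt) * [p_u*0.086081 + p_m*0.000000 + p_d*0.000000] = 0.016655
  V(2,-1) = exp(-r*dt) * [p_u*0.630000 + p_m*0.086081 + p_d*0.000000] = 0.179037
  V(2,+0) = exp(-r*dt) * [p_u*1.207553 + p_m*0.630000 + p_d*0.086081] = 0.663775
  V(2,+1) = exp(-r*dt) * [p_u*1.820821 + p_m*1.207553 + p_d*0.630000] = 1.241133
  V(2,+2) = exp(-r*dt) * [p_u*2.472010 + p_m*1.820821 + p_d*1.207553] = 1.854192
  V(1,-1) = exp(-r*dt) * [p_u*0.663775 + p_m*0.179037 + p_d*0.016655] = 0.249586
  V(1,+0) = exp(-r*dt) * [p_u*1.241133 + p_m*0.663775 + p_d*0.179037] = 0.705562
  V(1,+1) = exp(-r*dt) * [p_u*1.854192 + p_m*1.241133 + p_d*0.663775] = 1.274556
  V(0,+0) = exp(-r*dt) * [p_u*1.274556 + p_m*0.705562 + p_d*0.249586] = 0.749535

Answer: Price = V(0,0) = 0.7495


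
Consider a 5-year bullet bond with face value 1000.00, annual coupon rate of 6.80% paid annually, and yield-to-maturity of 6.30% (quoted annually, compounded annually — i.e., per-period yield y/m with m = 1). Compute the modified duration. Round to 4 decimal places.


Answer: Modified duration = 4.1481

Derivation:
Coupon per period c = face * coupon_rate / m = 68.000000
Periods per year m = 1; per-period yield y/m = 0.063000
Number of cashflows N = 5
Cashflows (t years, CF_t, discount factor 1/(1+y/m)^(m*t), PV):
  t = 1.0000: CF_t = 68.000000, DF = 0.940734, PV = 63.969897
  t = 2.0000: CF_t = 68.000000, DF = 0.884980, PV = 60.178642
  t = 3.0000: CF_t = 68.000000, DF = 0.832531, PV = 56.612081
  t = 4.0000: CF_t = 68.000000, DF = 0.783190, PV = 53.256896
  t = 5.0000: CF_t = 1068.000000, DF = 0.736773, PV = 786.873519
Price P = sum_t PV_t = 1020.891035
First compute Macaulay numerator sum_t t * PV_t:
  t * PV_t at t = 1.0000: 63.969897
  t * PV_t at t = 2.0000: 120.357284
  t * PV_t at t = 3.0000: 169.836243
  t * PV_t at t = 4.0000: 213.027586
  t * PV_t at t = 5.0000: 3934.367595
Macaulay duration D = 4501.558605 / 1020.891035 = 4.409441
Modified duration = D / (1 + y/m) = 4.409441 / (1 + 0.063000) = 4.148110


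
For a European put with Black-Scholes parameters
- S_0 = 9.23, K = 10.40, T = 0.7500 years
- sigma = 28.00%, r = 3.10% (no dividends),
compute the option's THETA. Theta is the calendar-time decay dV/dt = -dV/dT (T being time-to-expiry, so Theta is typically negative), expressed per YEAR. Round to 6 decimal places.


Answer: Theta = -0.353426

Derivation:
d1 = -0.2750527927; d2 = -0.5175399057
phi(d1) = 0.3841333379; exp(-qT) = 1.0000000000; exp(-rT) = 0.9770181987
Theta = -S*exp(-qT)*phi(d1)*sigma/(2*sqrt(T)) + r*K*exp(-rT)*N(-d2) - q*S*exp(-qT)*N(-d1)
N(-d1) = 0.6083621604; N(-d2) = 0.6976103403; sqrt(T) = 0.8660254038
Term 1 = -9.2300 * 1.0000000000 * 0.3841333379 * 0.2800 / (2 * 0.8660254038) = -0.5731669037
Term 2 = 0.0310 * 10.4000 * 0.9770181987 * 0.6976103403 = 0.2197407466
Term 3 = 0 (no dividend yield, q = 0)
Theta = -0.5731669037 + (0.2197407466) + (0.0000000000) = -0.353426


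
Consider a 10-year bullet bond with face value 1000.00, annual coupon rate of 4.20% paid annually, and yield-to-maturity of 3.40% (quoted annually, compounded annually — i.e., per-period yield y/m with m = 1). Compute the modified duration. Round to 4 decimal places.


Answer: Modified duration = 8.1515

Derivation:
Coupon per period c = face * coupon_rate / m = 42.000000
Periods per year m = 1; per-period yield y/m = 0.034000
Number of cashflows N = 10
Cashflows (t years, CF_t, discount factor 1/(1+y/m)^(m*t), PV):
  t = 1.0000: CF_t = 42.000000, DF = 0.967118, PV = 40.618956
  t = 2.0000: CF_t = 42.000000, DF = 0.935317, PV = 39.283323
  t = 3.0000: CF_t = 42.000000, DF = 0.904562, PV = 37.991608
  t = 4.0000: CF_t = 42.000000, DF = 0.874818, PV = 36.742367
  t = 5.0000: CF_t = 42.000000, DF = 0.846052, PV = 35.534204
  t = 6.0000: CF_t = 42.000000, DF = 0.818233, PV = 34.365768
  t = 7.0000: CF_t = 42.000000, DF = 0.791327, PV = 33.235753
  t = 8.0000: CF_t = 42.000000, DF = 0.765307, PV = 32.142894
  t = 9.0000: CF_t = 42.000000, DF = 0.740142, PV = 31.085971
  t = 10.0000: CF_t = 1042.000000, DF = 0.715805, PV = 745.868612
Price P = sum_t PV_t = 1066.869456
First compute Macaulay numerator sum_t t * PV_t:
  t * PV_t at t = 1.0000: 40.618956
  t * PV_t at t = 2.0000: 78.566645
  t * PV_t at t = 3.0000: 113.974824
  t * PV_t at t = 4.0000: 146.969470
  t * PV_t at t = 5.0000: 177.671022
  t * PV_t at t = 6.0000: 206.194610
  t * PV_t at t = 7.0000: 232.650269
  t * PV_t at t = 8.0000: 257.143155
  t * PV_t at t = 9.0000: 279.773742
  t * PV_t at t = 10.0000: 7458.686121
Macaulay duration D = 8992.248812 / 1066.869456 = 8.428631
Modified duration = D / (1 + y/m) = 8.428631 / (1 + 0.034000) = 8.151481


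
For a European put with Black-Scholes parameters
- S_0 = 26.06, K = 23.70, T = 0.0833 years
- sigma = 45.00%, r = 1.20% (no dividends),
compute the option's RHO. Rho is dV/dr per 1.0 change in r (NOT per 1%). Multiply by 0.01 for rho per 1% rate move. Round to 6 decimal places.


Answer: Rho = -0.493587

Derivation:
d1 = 0.8035262893; d2 = 0.6736484621
phi(d1) = 0.2888736794; exp(-qT) = 1.0000000000; exp(-rT) = 0.9990008994
N(-d2) = 0.2502674175
Rho = -K*T*exp(-rT)*N(-d2) = -23.7000 * 0.0833 * 0.9990008994 * 0.2502674175 = -0.493587


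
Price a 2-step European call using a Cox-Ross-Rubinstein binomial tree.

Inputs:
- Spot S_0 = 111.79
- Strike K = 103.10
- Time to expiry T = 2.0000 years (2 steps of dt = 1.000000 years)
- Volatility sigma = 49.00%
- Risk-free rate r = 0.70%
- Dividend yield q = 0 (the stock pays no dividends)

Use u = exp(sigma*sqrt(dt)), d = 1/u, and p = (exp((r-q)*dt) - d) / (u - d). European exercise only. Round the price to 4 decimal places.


dt = T/N = 1.000000
u = exp(sigma*sqrt(dt)) = 1.632316; d = 1/u = 0.612626
p = (exp((r-q)*dt) - d) / (u - d) = 0.386782
Discount per step: exp(-r*dt) = 0.993024
Stock lattice S(k, i) with i counting down-moves:
  k=0: S(0,0) = 111.7900
  k=1: S(1,0) = 182.4766; S(1,1) = 68.4855
  k=2: S(2,0) = 297.8596; S(2,1) = 111.7900; S(2,2) = 41.9560
Terminal payoffs V(N, i) = max(S_T - K, 0):
  V(2,0) = 194.759563; V(2,1) = 8.690000; V(2,2) = 0.000000
Backward induction: V(k, i) = exp(-r*dt) * [p * V(k+1, i) + (1-p) * V(k+1, i+1)].
  V(1,0) = exp(-r*dt) * [p*194.759563 + (1-p)*8.690000] = 80.095810
  V(1,1) = exp(-r*dt) * [p*8.690000 + (1-p)*0.000000] = 3.337694
  V(0,0) = exp(-r*dt) * [p*80.095810 + (1-p)*3.337694] = 32.796011

Answer: Price = V(0,0) = 32.7960


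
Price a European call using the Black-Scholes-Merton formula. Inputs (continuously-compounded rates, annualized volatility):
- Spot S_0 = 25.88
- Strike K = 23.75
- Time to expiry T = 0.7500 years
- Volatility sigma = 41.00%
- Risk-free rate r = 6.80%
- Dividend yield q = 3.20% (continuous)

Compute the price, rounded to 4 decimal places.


d1 = (ln(S/K) + (r - q + 0.5*sigma^2) * T) / (sigma * sqrt(T)) = 0.49546634
d2 = d1 - sigma * sqrt(T) = 0.14039592
exp(-rT) = 0.95027867; exp(-qT) = 0.97628571
C = S_0 * exp(-qT) * N(d1) - K * exp(-rT) * N(d2)
N(d1) = 0.68986451; N(d2) = 0.55582641
C = 25.8800 * 0.97628571 * 0.68986451 - 23.7500 * 0.95027867 * 0.55582641 = 4.8858

Answer: Price = 4.8858


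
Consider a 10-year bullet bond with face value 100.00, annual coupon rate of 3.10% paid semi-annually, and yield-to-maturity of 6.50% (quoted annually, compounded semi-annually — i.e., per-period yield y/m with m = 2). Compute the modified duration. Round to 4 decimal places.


Answer: Modified duration = 8.1550

Derivation:
Coupon per period c = face * coupon_rate / m = 1.550000
Periods per year m = 2; per-period yield y/m = 0.032500
Number of cashflows N = 20
Cashflows (t years, CF_t, discount factor 1/(1+y/m)^(m*t), PV):
  t = 0.5000: CF_t = 1.550000, DF = 0.968523, PV = 1.501211
  t = 1.0000: CF_t = 1.550000, DF = 0.938037, PV = 1.453957
  t = 1.5000: CF_t = 1.550000, DF = 0.908510, PV = 1.408191
  t = 2.0000: CF_t = 1.550000, DF = 0.879913, PV = 1.363865
  t = 2.5000: CF_t = 1.550000, DF = 0.852216, PV = 1.320935
  t = 3.0000: CF_t = 1.550000, DF = 0.825391, PV = 1.279356
  t = 3.5000: CF_t = 1.550000, DF = 0.799410, PV = 1.239086
  t = 4.0000: CF_t = 1.550000, DF = 0.774247, PV = 1.200083
  t = 4.5000: CF_t = 1.550000, DF = 0.749876, PV = 1.162308
  t = 5.0000: CF_t = 1.550000, DF = 0.726272, PV = 1.125722
  t = 5.5000: CF_t = 1.550000, DF = 0.703411, PV = 1.090288
  t = 6.0000: CF_t = 1.550000, DF = 0.681270, PV = 1.055969
  t = 6.5000: CF_t = 1.550000, DF = 0.659826, PV = 1.022730
  t = 7.0000: CF_t = 1.550000, DF = 0.639056, PV = 0.990537
  t = 7.5000: CF_t = 1.550000, DF = 0.618941, PV = 0.959358
  t = 8.0000: CF_t = 1.550000, DF = 0.599458, PV = 0.929160
  t = 8.5000: CF_t = 1.550000, DF = 0.580589, PV = 0.899913
  t = 9.0000: CF_t = 1.550000, DF = 0.562314, PV = 0.871587
  t = 9.5000: CF_t = 1.550000, DF = 0.544614, PV = 0.844152
  t = 10.0000: CF_t = 101.550000, DF = 0.527471, PV = 53.564705
Price P = sum_t PV_t = 75.283112
First compute Macaulay numerator sum_t t * PV_t:
  t * PV_t at t = 0.5000: 0.750605
  t * PV_t at t = 1.0000: 1.453957
  t * PV_t at t = 1.5000: 2.112286
  t * PV_t at t = 2.0000: 2.727730
  t * PV_t at t = 2.5000: 3.302337
  t * PV_t at t = 3.0000: 3.838067
  t * PV_t at t = 3.5000: 4.336799
  t * PV_t at t = 4.0000: 4.800331
  t * PV_t at t = 4.5000: 5.230385
  t * PV_t at t = 5.0000: 5.628609
  t * PV_t at t = 5.5000: 5.996581
  t * PV_t at t = 6.0000: 6.335811
  t * PV_t at t = 6.5000: 6.647744
  t * PV_t at t = 7.0000: 6.933761
  t * PV_t at t = 7.5000: 7.195187
  t * PV_t at t = 8.0000: 7.433284
  t * PV_t at t = 8.5000: 7.649263
  t * PV_t at t = 9.0000: 7.844281
  t * PV_t at t = 9.5000: 8.019442
  t * PV_t at t = 10.0000: 535.647055
Macaulay duration D = 633.883517 / 75.283112 = 8.419996
Modified duration = D / (1 + y/m) = 8.419996 / (1 + 0.032500) = 8.154960


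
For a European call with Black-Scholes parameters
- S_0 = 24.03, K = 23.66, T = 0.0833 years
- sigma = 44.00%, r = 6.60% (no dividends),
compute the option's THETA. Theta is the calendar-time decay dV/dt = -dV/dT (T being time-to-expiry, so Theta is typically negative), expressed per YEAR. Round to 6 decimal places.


d1 = 0.2289790742; d2 = 0.1019874209
phi(d1) = 0.3886196250; exp(-qT) = 1.0000000000; exp(-rT) = 0.9945172852
Theta = -S*exp(-qT)*phi(d1)*sigma/(2*sqrt(T)) - r*K*exp(-rT)*N(d2) + q*S*exp(-qT)*N(d1)
N(d1) = 0.5905574098; N(d2) = 0.5406166702; sqrt(T) = 0.2886173938
Term 1 = -24.0300 * 1.0000000000 * 0.3886196250 * 0.4400 / (2 * 0.2886173938) = -7.1183392050
Term 2 = -0.0660 * 23.6600 * 0.9945172852 * 0.5406166702 = -0.8395768303
Term 3 = 0 (no dividend yield, q = 0)
Theta = -7.1183392050 + (-0.8395768303) + (0.0000000000) = -7.957916

Answer: Theta = -7.957916


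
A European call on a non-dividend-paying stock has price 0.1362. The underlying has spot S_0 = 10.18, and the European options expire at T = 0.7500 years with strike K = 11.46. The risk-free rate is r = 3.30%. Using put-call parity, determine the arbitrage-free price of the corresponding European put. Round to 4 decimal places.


Put-call parity: C - P = S_0 * exp(-qT) - K * exp(-rT).
S_0 * exp(-qT) = 10.1800 * 1.00000000 = 10.18000000
K * exp(-rT) = 11.4600 * 0.97555377 = 11.17984620
P = C - S*exp(-qT) + K*exp(-rT)
P = 0.1362 - 10.18000000 + 11.17984620 = 1.1360

Answer: Put price = 1.1360


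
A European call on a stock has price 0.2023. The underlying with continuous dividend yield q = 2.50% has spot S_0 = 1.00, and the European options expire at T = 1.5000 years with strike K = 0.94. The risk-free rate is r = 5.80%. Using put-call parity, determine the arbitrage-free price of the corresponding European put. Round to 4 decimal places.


Put-call parity: C - P = S_0 * exp(-qT) - K * exp(-rT).
S_0 * exp(-qT) = 1.0000 * 0.96319442 = 0.96319442
K * exp(-rT) = 0.9400 * 0.91667710 = 0.86167647
P = C - S*exp(-qT) + K*exp(-rT)
P = 0.2023 - 0.96319442 + 0.86167647 = 0.1008

Answer: Put price = 0.1008


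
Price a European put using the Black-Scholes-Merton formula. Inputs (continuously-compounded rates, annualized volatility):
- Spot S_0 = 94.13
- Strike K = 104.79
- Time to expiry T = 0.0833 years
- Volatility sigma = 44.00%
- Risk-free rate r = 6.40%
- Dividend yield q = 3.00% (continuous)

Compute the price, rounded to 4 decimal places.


Answer: Price = 11.7873

Derivation:
d1 = (ln(S/K) + (r - q + 0.5*sigma^2) * T) / (sigma * sqrt(T)) = -0.75899399
d2 = d1 - sigma * sqrt(T) = -0.88598565
exp(-rT) = 0.99468299; exp(-qT) = 0.99750412
P = K * exp(-rT) * N(-d2) - S_0 * exp(-qT) * N(-d1)
N(-d1) = 0.77607192; N(-d2) = 0.81218737
P = 104.7900 * 0.99468299 * 0.81218737 - 94.1300 * 0.99750412 * 0.77607192 = 11.7873


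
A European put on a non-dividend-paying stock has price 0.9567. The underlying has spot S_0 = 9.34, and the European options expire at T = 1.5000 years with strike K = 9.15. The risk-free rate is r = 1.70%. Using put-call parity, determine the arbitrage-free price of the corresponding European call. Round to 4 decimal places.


Answer: Call price = 1.3771

Derivation:
Put-call parity: C - P = S_0 * exp(-qT) - K * exp(-rT).
S_0 * exp(-qT) = 9.3400 * 1.00000000 = 9.34000000
K * exp(-rT) = 9.1500 * 0.97482238 = 8.91962477
C = P + S*exp(-qT) - K*exp(-rT)
C = 0.9567 + 9.34000000 - 8.91962477 = 1.3771


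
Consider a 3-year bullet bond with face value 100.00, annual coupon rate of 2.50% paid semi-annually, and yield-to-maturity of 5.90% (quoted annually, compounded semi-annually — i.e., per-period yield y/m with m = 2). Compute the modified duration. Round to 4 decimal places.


Answer: Modified duration = 2.8202

Derivation:
Coupon per period c = face * coupon_rate / m = 1.250000
Periods per year m = 2; per-period yield y/m = 0.029500
Number of cashflows N = 6
Cashflows (t years, CF_t, discount factor 1/(1+y/m)^(m*t), PV):
  t = 0.5000: CF_t = 1.250000, DF = 0.971345, PV = 1.214182
  t = 1.0000: CF_t = 1.250000, DF = 0.943512, PV = 1.179390
  t = 1.5000: CF_t = 1.250000, DF = 0.916476, PV = 1.145595
  t = 2.0000: CF_t = 1.250000, DF = 0.890214, PV = 1.112768
  t = 2.5000: CF_t = 1.250000, DF = 0.864706, PV = 1.080882
  t = 3.0000: CF_t = 101.250000, DF = 0.839928, PV = 85.042678
Price P = sum_t PV_t = 90.775493
First compute Macaulay numerator sum_t t * PV_t:
  t * PV_t at t = 0.5000: 0.607091
  t * PV_t at t = 1.0000: 1.179390
  t * PV_t at t = 1.5000: 1.718392
  t * PV_t at t = 2.0000: 2.225536
  t * PV_t at t = 2.5000: 2.702205
  t * PV_t at t = 3.0000: 255.128033
Macaulay duration D = 263.560646 / 90.775493 = 2.903434
Modified duration = D / (1 + y/m) = 2.903434 / (1 + 0.029500) = 2.820237


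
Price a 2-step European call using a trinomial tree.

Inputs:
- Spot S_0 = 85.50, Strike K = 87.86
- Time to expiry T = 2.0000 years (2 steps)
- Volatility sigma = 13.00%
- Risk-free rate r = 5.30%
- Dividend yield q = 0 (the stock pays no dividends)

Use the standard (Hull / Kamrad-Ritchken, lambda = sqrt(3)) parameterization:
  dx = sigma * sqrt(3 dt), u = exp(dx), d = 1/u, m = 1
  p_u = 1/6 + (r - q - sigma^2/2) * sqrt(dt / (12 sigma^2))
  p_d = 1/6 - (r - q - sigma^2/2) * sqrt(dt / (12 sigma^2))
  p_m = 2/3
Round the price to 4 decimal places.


dt = T/N = 1.000000; dx = sigma*sqrt(3*dt) = 0.225167
u = exp(dx) = 1.252531; d = 1/u = 0.798383
p_u = 0.265593, p_m = 0.666667, p_d = 0.067740
Discount per step: exp(-r*dt) = 0.948380
Stock lattice S(k, j) with j the centered position index:
  k=0: S(0,+0) = 85.5000
  k=1: S(1,-1) = 68.2618; S(1,+0) = 85.5000; S(1,+1) = 107.0914
  k=2: S(2,-2) = 54.4990; S(2,-1) = 68.2618; S(2,+0) = 85.5000; S(2,+1) = 107.0914; S(2,+2) = 134.1354
Terminal payoffs V(N, j) = max(S_T - K, 0):
  V(2,-2) = 0.000000; V(2,-1) = 0.000000; V(2,+0) = 0.000000; V(2,+1) = 19.231433; V(2,+2) = 46.275380
Backward induction: V(k, j) = exp(-r*dt) * [p_u * V(k+1, j+1) + p_m * V(k+1, j) + p_d * V(k+1, j-1)]
  V(1,-1) = exp(-r*dt) * [p_u*0.000000 + p_m*0.000000 + p_d*0.000000] = 0.000000
  V(1,+0) = exp(-r*dt) * [p_u*19.231433 + p_m*0.000000 + p_d*0.000000] = 4.844080
  V(1,+1) = exp(-r*dt) * [p_u*46.275380 + p_m*19.231433 + p_d*0.000000] = 23.815142
  V(0,+0) = exp(-r*dt) * [p_u*23.815142 + p_m*4.844080 + p_d*0.000000] = 9.061327

Answer: Price = V(0,0) = 9.0613


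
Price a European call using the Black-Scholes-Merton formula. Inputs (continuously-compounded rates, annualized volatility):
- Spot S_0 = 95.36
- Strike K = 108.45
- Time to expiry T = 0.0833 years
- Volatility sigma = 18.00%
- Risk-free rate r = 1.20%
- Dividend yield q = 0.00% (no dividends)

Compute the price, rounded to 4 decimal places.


Answer: Price = 0.0121

Derivation:
d1 = (ln(S/K) + (r - q + 0.5*sigma^2) * T) / (sigma * sqrt(T)) = -2.43076468
d2 = d1 - sigma * sqrt(T) = -2.48271581
exp(-rT) = 0.99900090; exp(-qT) = 1.00000000
C = S_0 * exp(-qT) * N(d1) - K * exp(-rT) * N(d2)
N(d1) = 0.00753350; N(d2) = 0.00651925
C = 95.3600 * 1.00000000 * 0.00753350 - 108.4500 * 0.99900090 * 0.00651925 = 0.0121


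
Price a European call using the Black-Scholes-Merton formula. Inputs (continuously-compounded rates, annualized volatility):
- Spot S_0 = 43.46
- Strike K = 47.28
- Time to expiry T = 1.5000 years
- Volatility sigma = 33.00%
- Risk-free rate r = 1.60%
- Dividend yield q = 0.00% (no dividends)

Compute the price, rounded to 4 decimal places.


Answer: Price = 5.9052

Derivation:
d1 = (ln(S/K) + (r - q + 0.5*sigma^2) * T) / (sigma * sqrt(T)) = 0.05301933
d2 = d1 - sigma * sqrt(T) = -0.35114647
exp(-rT) = 0.97628571; exp(-qT) = 1.00000000
C = S_0 * exp(-qT) * N(d1) - K * exp(-rT) * N(d2)
N(d1) = 0.52114175; N(d2) = 0.36273923
C = 43.4600 * 1.00000000 * 0.52114175 - 47.2800 * 0.97628571 * 0.36273923 = 5.9052


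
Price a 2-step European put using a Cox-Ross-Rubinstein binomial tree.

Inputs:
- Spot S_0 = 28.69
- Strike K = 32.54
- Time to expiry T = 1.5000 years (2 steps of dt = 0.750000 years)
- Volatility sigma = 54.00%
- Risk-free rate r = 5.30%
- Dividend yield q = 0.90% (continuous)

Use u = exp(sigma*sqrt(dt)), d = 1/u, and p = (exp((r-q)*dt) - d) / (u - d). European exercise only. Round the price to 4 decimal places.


dt = T/N = 0.750000
u = exp(sigma*sqrt(dt)) = 1.596245; d = 1/u = 0.626470
p = (exp((r-q)*dt) - d) / (u - d) = 0.419768
Discount per step: exp(-r*dt) = 0.961030
Stock lattice S(k, i) with i counting down-moves:
  k=0: S(0,0) = 28.6900
  k=1: S(1,0) = 45.7963; S(1,1) = 17.9734
  k=2: S(2,0) = 73.1020; S(2,1) = 28.6900; S(2,2) = 11.2598
Terminal payoffs V(N, i) = max(K - S_T, 0):
  V(2,0) = 0.000000; V(2,1) = 3.850000; V(2,2) = 21.280174
Backward induction: V(k, i) = exp(-r*dt) * [p * V(k+1, i) + (1-p) * V(k+1, i+1)].
  V(1,0) = exp(-r*dt) * [p*0.000000 + (1-p)*3.850000] = 2.146838
  V(1,1) = exp(-r*dt) * [p*3.850000 + (1-p)*21.280174] = 13.419381
  V(0,0) = exp(-r*dt) * [p*2.146838 + (1-p)*13.419381] = 8.348973

Answer: Price = V(0,0) = 8.3490


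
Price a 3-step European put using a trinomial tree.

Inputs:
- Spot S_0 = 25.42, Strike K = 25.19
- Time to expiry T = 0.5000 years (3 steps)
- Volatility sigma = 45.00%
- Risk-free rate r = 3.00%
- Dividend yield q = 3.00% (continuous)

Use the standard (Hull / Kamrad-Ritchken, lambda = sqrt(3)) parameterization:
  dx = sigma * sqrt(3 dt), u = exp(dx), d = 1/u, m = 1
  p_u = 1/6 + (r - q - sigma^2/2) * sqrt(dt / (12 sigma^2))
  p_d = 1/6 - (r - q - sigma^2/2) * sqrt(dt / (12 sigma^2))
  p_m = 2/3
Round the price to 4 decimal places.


dt = T/N = 0.166667; dx = sigma*sqrt(3*dt) = 0.318198
u = exp(dx) = 1.374648; d = 1/u = 0.727459
p_u = 0.140150, p_m = 0.666667, p_d = 0.193183
Discount per step: exp(-r*dt) = 0.995012
Stock lattice S(k, j) with j the centered position index:
  k=0: S(0,+0) = 25.4200
  k=1: S(1,-1) = 18.4920; S(1,+0) = 25.4200; S(1,+1) = 34.9436
  k=2: S(2,-2) = 13.4522; S(2,-1) = 18.4920; S(2,+0) = 25.4200; S(2,+1) = 34.9436; S(2,+2) = 48.0351
  k=3: S(3,-3) = 9.7859; S(3,-2) = 13.4522; S(3,-1) = 18.4920; S(3,+0) = 25.4200; S(3,+1) = 34.9436; S(3,+2) = 48.0351; S(3,+3) = 66.0314
Terminal payoffs V(N, j) = max(K - S_T, 0):
  V(3,-3) = 15.404105; V(3,-2) = 11.737834; V(3,-1) = 6.698000; V(3,+0) = 0.000000; V(3,+1) = 0.000000; V(3,+2) = 0.000000; V(3,+3) = 0.000000
Backward induction: V(k, j) = exp(-r*dt) * [p_u * V(k+1, j+1) + p_m * V(k+1, j) + p_d * V(k+1, j-1)]
  V(2,-2) = exp(-r*dt) * [p_u*6.698000 + p_m*11.737834 + p_d*15.404105] = 11.681210
  V(2,-1) = exp(-r*dt) * [p_u*0.000000 + p_m*6.698000 + p_d*11.737834] = 6.699305
  V(2,+0) = exp(-r*dt) * [p_u*0.000000 + p_m*0.000000 + p_d*6.698000] = 1.287487
  V(2,+1) = exp(-r*dt) * [p_u*0.000000 + p_m*0.000000 + p_d*0.000000] = 0.000000
  V(2,+2) = exp(-r*dt) * [p_u*0.000000 + p_m*0.000000 + p_d*0.000000] = 0.000000
  V(1,-1) = exp(-r*dt) * [p_u*1.287487 + p_m*6.699305 + p_d*11.681210] = 6.868828
  V(1,+0) = exp(-r*dt) * [p_u*0.000000 + p_m*1.287487 + p_d*6.699305] = 2.141782
  V(1,+1) = exp(-r*dt) * [p_u*0.000000 + p_m*0.000000 + p_d*1.287487] = 0.247480
  V(0,+0) = exp(-r*dt) * [p_u*0.247480 + p_m*2.141782 + p_d*6.868828] = 2.775568

Answer: Price = V(0,0) = 2.7756


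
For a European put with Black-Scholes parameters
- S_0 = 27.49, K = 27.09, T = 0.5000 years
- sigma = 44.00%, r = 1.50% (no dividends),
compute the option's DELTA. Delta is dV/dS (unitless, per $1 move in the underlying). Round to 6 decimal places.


Answer: Delta = -0.410297

Derivation:
d1 = 0.2267808637; d2 = -0.0843461201
phi(d1) = 0.3888143443; exp(-qT) = 1.0000000000; exp(-rT) = 0.9925280548
N(-d1) = 0.4102970723
Delta = -exp(-qT) * N(-d1) = -1.0000000000 * 0.4102970723 = -0.410297


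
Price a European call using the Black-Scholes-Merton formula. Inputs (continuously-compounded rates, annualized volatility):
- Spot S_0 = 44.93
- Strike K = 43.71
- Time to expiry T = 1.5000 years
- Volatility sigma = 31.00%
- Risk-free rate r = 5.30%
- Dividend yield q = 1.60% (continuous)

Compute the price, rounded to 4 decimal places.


Answer: Price = 8.2378

Derivation:
d1 = (ln(S/K) + (r - q + 0.5*sigma^2) * T) / (sigma * sqrt(T)) = 0.40852172
d2 = d1 - sigma * sqrt(T) = 0.02885081
exp(-rT) = 0.92357802; exp(-qT) = 0.97628571
C = S_0 * exp(-qT) * N(d1) - K * exp(-rT) * N(d2)
N(d1) = 0.65855466; N(d2) = 0.51150821
C = 44.9300 * 0.97628571 * 0.65855466 - 43.7100 * 0.92357802 * 0.51150821 = 8.2378


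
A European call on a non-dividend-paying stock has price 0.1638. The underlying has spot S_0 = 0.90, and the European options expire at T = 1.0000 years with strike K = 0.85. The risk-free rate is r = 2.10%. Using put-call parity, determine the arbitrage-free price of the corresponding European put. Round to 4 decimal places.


Put-call parity: C - P = S_0 * exp(-qT) - K * exp(-rT).
S_0 * exp(-qT) = 0.9000 * 1.00000000 = 0.90000000
K * exp(-rT) = 0.8500 * 0.97921896 = 0.83233612
P = C - S*exp(-qT) + K*exp(-rT)
P = 0.1638 - 0.90000000 + 0.83233612 = 0.0961

Answer: Put price = 0.0961


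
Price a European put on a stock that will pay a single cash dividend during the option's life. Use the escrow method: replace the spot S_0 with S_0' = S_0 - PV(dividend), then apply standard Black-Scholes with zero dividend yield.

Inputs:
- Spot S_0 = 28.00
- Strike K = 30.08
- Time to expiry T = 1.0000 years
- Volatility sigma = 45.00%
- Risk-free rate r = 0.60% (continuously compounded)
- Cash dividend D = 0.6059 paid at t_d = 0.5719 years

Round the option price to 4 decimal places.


Answer: Price = 6.4462

Derivation:
PV(D) = D * exp(-r * t_d) = 0.6059 * 0.99657448 = 0.60382448
S_0' = S_0 - PV(D) = 28.0000 - 0.60382448 = 27.39617552
d1 = (ln(S_0'/K) + (r + sigma^2/2)*T) / (sigma*sqrt(T)) = 0.03065094
d2 = d1 - sigma*sqrt(T) = -0.41934906
exp(-rT) = 0.99401796
N(-d1) = 0.48777396; N(-d2) = 0.66251947
P = K * exp(-rT) * N(-d2) - S_0' * N(-d1) = 30.0800 * 0.99401796 * 0.66251947 - 27.39617552 * 0.48777396 = 6.4462


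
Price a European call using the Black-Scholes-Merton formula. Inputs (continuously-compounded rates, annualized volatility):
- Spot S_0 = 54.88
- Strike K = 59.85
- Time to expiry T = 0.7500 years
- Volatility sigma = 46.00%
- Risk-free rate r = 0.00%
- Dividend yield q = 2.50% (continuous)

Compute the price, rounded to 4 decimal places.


Answer: Price = 6.2899

Derivation:
d1 = (ln(S/K) + (r - q + 0.5*sigma^2) * T) / (sigma * sqrt(T)) = -0.06549775
d2 = d1 - sigma * sqrt(T) = -0.46386943
exp(-rT) = 1.00000000; exp(-qT) = 0.98142469
C = S_0 * exp(-qT) * N(d1) - K * exp(-rT) * N(d2)
N(d1) = 0.47388885; N(d2) = 0.32137065
C = 54.8800 * 0.98142469 * 0.47388885 - 59.8500 * 1.00000000 * 0.32137065 = 6.2899


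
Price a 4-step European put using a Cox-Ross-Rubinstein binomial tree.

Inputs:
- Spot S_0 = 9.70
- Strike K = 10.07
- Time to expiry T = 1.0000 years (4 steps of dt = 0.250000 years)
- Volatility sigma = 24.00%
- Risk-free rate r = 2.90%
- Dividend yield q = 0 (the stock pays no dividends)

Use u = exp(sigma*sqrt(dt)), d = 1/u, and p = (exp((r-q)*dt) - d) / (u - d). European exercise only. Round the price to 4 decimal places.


dt = T/N = 0.250000
u = exp(sigma*sqrt(dt)) = 1.127497; d = 1/u = 0.886920
p = (exp((r-q)*dt) - d) / (u - d) = 0.500281
Discount per step: exp(-r*dt) = 0.992776
Stock lattice S(k, i) with i counting down-moves:
  k=0: S(0,0) = 9.7000
  k=1: S(1,0) = 10.9367; S(1,1) = 8.6031
  k=2: S(2,0) = 12.3311; S(2,1) = 9.7000; S(2,2) = 7.6303
  k=3: S(3,0) = 13.9033; S(3,1) = 10.9367; S(3,2) = 8.6031; S(3,3) = 6.7675
  k=4: S(4,0) = 15.6759; S(4,1) = 12.3311; S(4,2) = 9.7000; S(4,3) = 7.6303; S(4,4) = 6.0022
Terminal payoffs V(N, i) = max(K - S_T, 0):
  V(4,0) = 0.000000; V(4,1) = 0.000000; V(4,2) = 0.370000; V(4,3) = 2.439710; V(4,4) = 4.067801
Backward induction: V(k, i) = exp(-r*dt) * [p * V(k+1, i) + (1-p) * V(k+1, i+1)].
  V(3,0) = exp(-r*dt) * [p*0.000000 + (1-p)*0.000000] = 0.000000
  V(3,1) = exp(-r*dt) * [p*0.000000 + (1-p)*0.370000] = 0.183560
  V(3,2) = exp(-r*dt) * [p*0.370000 + (1-p)*2.439710] = 1.394128
  V(3,3) = exp(-r*dt) * [p*2.439710 + (1-p)*4.067801] = 3.229796
  V(2,0) = exp(-r*dt) * [p*0.000000 + (1-p)*0.183560] = 0.091066
  V(2,1) = exp(-r*dt) * [p*0.183560 + (1-p)*1.394128] = 0.782808
  V(2,2) = exp(-r*dt) * [p*1.394128 + (1-p)*3.229796] = 2.294748
  V(1,0) = exp(-r*dt) * [p*0.091066 + (1-p)*0.782808] = 0.433587
  V(1,1) = exp(-r*dt) * [p*0.782808 + (1-p)*2.294748] = 1.527240
  V(0,0) = exp(-r*dt) * [p*0.433587 + (1-p)*1.527240] = 0.973026

Answer: Price = V(0,0) = 0.9730


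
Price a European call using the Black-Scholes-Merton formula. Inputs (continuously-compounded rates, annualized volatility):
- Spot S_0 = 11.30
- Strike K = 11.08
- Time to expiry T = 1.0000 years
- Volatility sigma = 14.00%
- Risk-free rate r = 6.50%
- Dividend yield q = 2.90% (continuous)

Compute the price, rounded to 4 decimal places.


Answer: Price = 0.9396

Derivation:
d1 = (ln(S/K) + (r - q + 0.5*sigma^2) * T) / (sigma * sqrt(T)) = 0.46757889
d2 = d1 - sigma * sqrt(T) = 0.32757889
exp(-rT) = 0.93706746; exp(-qT) = 0.97141646
C = S_0 * exp(-qT) * N(d1) - K * exp(-rT) * N(d2)
N(d1) = 0.67995712; N(d2) = 0.62838496
C = 11.3000 * 0.97141646 * 0.67995712 - 11.0800 * 0.93706746 * 0.62838496 = 0.9396


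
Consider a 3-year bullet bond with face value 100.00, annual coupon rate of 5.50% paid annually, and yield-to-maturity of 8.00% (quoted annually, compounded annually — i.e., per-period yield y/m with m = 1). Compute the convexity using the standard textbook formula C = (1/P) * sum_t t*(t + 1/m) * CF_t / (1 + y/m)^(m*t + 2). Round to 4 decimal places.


Coupon per period c = face * coupon_rate / m = 5.500000
Periods per year m = 1; per-period yield y/m = 0.080000
Number of cashflows N = 3
Cashflows (t years, CF_t, discount factor 1/(1+y/m)^(m*t), PV):
  t = 1.0000: CF_t = 5.500000, DF = 0.925926, PV = 5.092593
  t = 2.0000: CF_t = 5.500000, DF = 0.857339, PV = 4.715364
  t = 3.0000: CF_t = 105.500000, DF = 0.793832, PV = 83.749301
Price P = sum_t PV_t = 93.557258
Convexity numerator sum_t t*(t + 1/m) * CF_t / (1+y/m)^(m*t + 2):
  t = 1.0000: term = 8.732155
  t = 2.0000: term = 24.255985
  t = 3.0000: term = 861.618327
Convexity = (1/P) * sum = 894.606467 / 93.557258 = 9.562128

Answer: Convexity = 9.5621


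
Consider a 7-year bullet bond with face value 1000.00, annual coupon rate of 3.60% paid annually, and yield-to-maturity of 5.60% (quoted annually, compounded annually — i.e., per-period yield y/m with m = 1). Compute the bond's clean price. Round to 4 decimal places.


Answer: Price = 886.7475

Derivation:
Coupon per period c = face * coupon_rate / m = 36.000000
Periods per year m = 1; per-period yield y/m = 0.056000
Number of cashflows N = 7
Cashflows (t years, CF_t, discount factor 1/(1+y/m)^(m*t), PV):
  t = 1.0000: CF_t = 36.000000, DF = 0.946970, PV = 34.090909
  t = 2.0000: CF_t = 36.000000, DF = 0.896752, PV = 32.283058
  t = 3.0000: CF_t = 36.000000, DF = 0.849197, PV = 30.571078
  t = 4.0000: CF_t = 36.000000, DF = 0.804163, PV = 28.949884
  t = 5.0000: CF_t = 36.000000, DF = 0.761518, PV = 27.414663
  t = 6.0000: CF_t = 36.000000, DF = 0.721135, PV = 25.960855
  t = 7.0000: CF_t = 1036.000000, DF = 0.682893, PV = 707.477004
Price P = sum_t PV_t = 886.747450


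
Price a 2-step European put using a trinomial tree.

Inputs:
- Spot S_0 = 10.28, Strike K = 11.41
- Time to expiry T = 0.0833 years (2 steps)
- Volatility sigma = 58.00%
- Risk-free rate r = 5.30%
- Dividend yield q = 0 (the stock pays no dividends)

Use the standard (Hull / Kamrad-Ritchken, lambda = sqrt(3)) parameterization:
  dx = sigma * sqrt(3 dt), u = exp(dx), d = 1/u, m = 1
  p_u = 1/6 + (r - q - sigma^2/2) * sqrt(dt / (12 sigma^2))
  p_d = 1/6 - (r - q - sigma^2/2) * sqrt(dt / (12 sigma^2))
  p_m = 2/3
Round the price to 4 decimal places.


Answer: Price = V(0,0) = 1.4263

Derivation:
dt = T/N = 0.041650; dx = sigma*sqrt(3*dt) = 0.205020
u = exp(dx) = 1.227550; d = 1/u = 0.814631
p_u = 0.154965, p_m = 0.666667, p_d = 0.178368
Discount per step: exp(-r*dt) = 0.997795
Stock lattice S(k, j) with j the centered position index:
  k=0: S(0,+0) = 10.2800
  k=1: S(1,-1) = 8.3744; S(1,+0) = 10.2800; S(1,+1) = 12.6192
  k=2: S(2,-2) = 6.8221; S(2,-1) = 8.3744; S(2,+0) = 10.2800; S(2,+1) = 12.6192; S(2,+2) = 15.4907
Terminal payoffs V(N, j) = max(K - S_T, 0):
  V(2,-2) = 4.587948; V(2,-1) = 3.035593; V(2,+0) = 1.130000; V(2,+1) = 0.000000; V(2,+2) = 0.000000
Backward induction: V(k, j) = exp(-r*dt) * [p_u * V(k+1, j+1) + p_m * V(k+1, j) + p_d * V(k+1, j-1)]
  V(1,-1) = exp(-r*dt) * [p_u*1.130000 + p_m*3.035593 + p_d*4.587948] = 3.010530
  V(1,+0) = exp(-r*dt) * [p_u*0.000000 + p_m*1.130000 + p_d*3.035593] = 1.291931
  V(1,+1) = exp(-r*dt) * [p_u*0.000000 + p_m*0.000000 + p_d*1.130000] = 0.201112
  V(0,+0) = exp(-r*dt) * [p_u*0.201112 + p_m*1.291931 + p_d*3.010530] = 1.426284


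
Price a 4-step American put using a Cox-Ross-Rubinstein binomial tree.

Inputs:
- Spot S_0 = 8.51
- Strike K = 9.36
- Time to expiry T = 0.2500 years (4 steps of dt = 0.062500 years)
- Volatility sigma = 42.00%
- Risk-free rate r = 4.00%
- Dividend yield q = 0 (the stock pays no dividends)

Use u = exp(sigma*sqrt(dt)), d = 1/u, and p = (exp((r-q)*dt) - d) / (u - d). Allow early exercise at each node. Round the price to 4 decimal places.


dt = T/N = 0.062500
u = exp(sigma*sqrt(dt)) = 1.110711; d = 1/u = 0.900325
p = (exp((r-q)*dt) - d) / (u - d) = 0.485672
Discount per step: exp(-r*dt) = 0.997503
Stock lattice S(k, i) with i counting down-moves:
  k=0: S(0,0) = 8.5100
  k=1: S(1,0) = 9.4521; S(1,1) = 7.6618
  k=2: S(2,0) = 10.4986; S(2,1) = 8.5100; S(2,2) = 6.8981
  k=3: S(3,0) = 11.6609; S(3,1) = 9.4521; S(3,2) = 7.6618; S(3,3) = 6.2105
  k=4: S(4,0) = 12.9519; S(4,1) = 10.4986; S(4,2) = 8.5100; S(4,3) = 6.8981; S(4,4) = 5.5915
Terminal payoffs V(N, i) = max(K - S_T, 0):
  V(4,0) = 0.000000; V(4,1) = 0.000000; V(4,2) = 0.850000; V(4,3) = 2.461928; V(4,4) = 3.768532
Backward induction: V(k, i) = exp(-r*dt) * [p * V(k+1, i) + (1-p) * V(k+1, i+1)]; then take max(V_cont, immediate exercise) for American.
  V(3,0) = exp(-r*dt) * [p*0.000000 + (1-p)*0.000000] = 0.000000; exercise = 0.000000; V(3,0) = max -> 0.000000
  V(3,1) = exp(-r*dt) * [p*0.000000 + (1-p)*0.850000] = 0.436087; exercise = 0.000000; V(3,1) = max -> 0.436087
  V(3,2) = exp(-r*dt) * [p*0.850000 + (1-p)*2.461928] = 1.674868; exercise = 1.698238; V(3,2) = max -> 1.698238
  V(3,3) = exp(-r*dt) * [p*2.461928 + (1-p)*3.768532] = 3.126126; exercise = 3.149497; V(3,3) = max -> 3.149497
  V(2,0) = exp(-r*dt) * [p*0.000000 + (1-p)*0.436087] = 0.223732; exercise = 0.000000; V(2,0) = max -> 0.223732
  V(2,1) = exp(-r*dt) * [p*0.436087 + (1-p)*1.698238] = 1.082537; exercise = 0.850000; V(2,1) = max -> 1.082537
  V(2,2) = exp(-r*dt) * [p*1.698238 + (1-p)*3.149497] = 2.438557; exercise = 2.461928; V(2,2) = max -> 2.461928
  V(1,0) = exp(-r*dt) * [p*0.223732 + (1-p)*1.082537] = 0.663778; exercise = 0.000000; V(1,0) = max -> 0.663778
  V(1,1) = exp(-r*dt) * [p*1.082537 + (1-p)*2.461928] = 1.787522; exercise = 1.698238; V(1,1) = max -> 1.787522
  V(0,0) = exp(-r*dt) * [p*0.663778 + (1-p)*1.787522] = 1.238651; exercise = 0.850000; V(0,0) = max -> 1.238651

Answer: Price = V(0,0) = 1.2387


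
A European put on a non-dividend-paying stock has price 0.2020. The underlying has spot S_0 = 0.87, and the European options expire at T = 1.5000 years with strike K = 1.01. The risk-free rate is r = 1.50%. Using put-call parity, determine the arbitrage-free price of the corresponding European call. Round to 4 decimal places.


Answer: Call price = 0.0845

Derivation:
Put-call parity: C - P = S_0 * exp(-qT) - K * exp(-rT).
S_0 * exp(-qT) = 0.8700 * 1.00000000 = 0.87000000
K * exp(-rT) = 1.0100 * 0.97775124 = 0.98752875
C = P + S*exp(-qT) - K*exp(-rT)
C = 0.2020 + 0.87000000 - 0.98752875 = 0.0845


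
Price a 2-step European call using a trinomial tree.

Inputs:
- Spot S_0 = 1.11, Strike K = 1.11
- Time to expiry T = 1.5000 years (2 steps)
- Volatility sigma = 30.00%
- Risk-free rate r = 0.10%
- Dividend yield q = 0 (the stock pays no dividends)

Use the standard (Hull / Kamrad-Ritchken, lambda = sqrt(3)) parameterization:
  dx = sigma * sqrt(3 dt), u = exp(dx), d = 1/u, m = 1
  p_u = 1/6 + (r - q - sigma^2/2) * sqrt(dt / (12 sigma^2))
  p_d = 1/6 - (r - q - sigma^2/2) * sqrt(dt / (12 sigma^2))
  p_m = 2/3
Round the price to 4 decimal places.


Answer: Price = V(0,0) = 0.1365

Derivation:
dt = T/N = 0.750000; dx = sigma*sqrt(3*dt) = 0.450000
u = exp(dx) = 1.568312; d = 1/u = 0.637628
p_u = 0.130000, p_m = 0.666667, p_d = 0.203333
Discount per step: exp(-r*dt) = 0.999250
Stock lattice S(k, j) with j the centered position index:
  k=0: S(0,+0) = 1.1100
  k=1: S(1,-1) = 0.7078; S(1,+0) = 1.1100; S(1,+1) = 1.7408
  k=2: S(2,-2) = 0.4513; S(2,-1) = 0.7078; S(2,+0) = 1.1100; S(2,+1) = 1.7408; S(2,+2) = 2.7302
Terminal payoffs V(N, j) = max(S_T - K, 0):
  V(2,-2) = 0.000000; V(2,-1) = 0.000000; V(2,+0) = 0.000000; V(2,+1) = 0.630827; V(2,+2) = 1.620159
Backward induction: V(k, j) = exp(-r*dt) * [p_u * V(k+1, j+1) + p_m * V(k+1, j) + p_d * V(k+1, j-1)]
  V(1,-1) = exp(-r*dt) * [p_u*0.000000 + p_m*0.000000 + p_d*0.000000] = 0.000000
  V(1,+0) = exp(-r*dt) * [p_u*0.630827 + p_m*0.000000 + p_d*0.000000] = 0.081946
  V(1,+1) = exp(-r*dt) * [p_u*1.620159 + p_m*0.630827 + p_d*0.000000] = 0.630699
  V(0,+0) = exp(-r*dt) * [p_u*0.630699 + p_m*0.081946 + p_d*0.000000] = 0.136519


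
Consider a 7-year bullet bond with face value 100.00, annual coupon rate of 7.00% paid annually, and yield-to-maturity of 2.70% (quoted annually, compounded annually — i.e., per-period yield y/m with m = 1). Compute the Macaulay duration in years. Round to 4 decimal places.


Answer: Macaulay duration = 5.9219 years

Derivation:
Coupon per period c = face * coupon_rate / m = 7.000000
Periods per year m = 1; per-period yield y/m = 0.027000
Number of cashflows N = 7
Cashflows (t years, CF_t, discount factor 1/(1+y/m)^(m*t), PV):
  t = 1.0000: CF_t = 7.000000, DF = 0.973710, PV = 6.815969
  t = 2.0000: CF_t = 7.000000, DF = 0.948111, PV = 6.636776
  t = 3.0000: CF_t = 7.000000, DF = 0.923185, PV = 6.462294
  t = 4.0000: CF_t = 7.000000, DF = 0.898914, PV = 6.292399
  t = 5.0000: CF_t = 7.000000, DF = 0.875282, PV = 6.126971
  t = 6.0000: CF_t = 7.000000, DF = 0.852270, PV = 5.965892
  t = 7.0000: CF_t = 107.000000, DF = 0.829864, PV = 88.795442
Price P = sum_t PV_t = 127.095743
Macaulay numerator sum_t t * PV_t:
  t * PV_t at t = 1.0000: 6.815969
  t * PV_t at t = 2.0000: 13.273552
  t * PV_t at t = 3.0000: 19.386882
  t * PV_t at t = 4.0000: 25.169597
  t * PV_t at t = 5.0000: 30.634855
  t * PV_t at t = 6.0000: 35.795351
  t * PV_t at t = 7.0000: 621.568093
Macaulay duration D = (sum_t t * PV_t) / P = 752.644298 / 127.095743 = 5.921869


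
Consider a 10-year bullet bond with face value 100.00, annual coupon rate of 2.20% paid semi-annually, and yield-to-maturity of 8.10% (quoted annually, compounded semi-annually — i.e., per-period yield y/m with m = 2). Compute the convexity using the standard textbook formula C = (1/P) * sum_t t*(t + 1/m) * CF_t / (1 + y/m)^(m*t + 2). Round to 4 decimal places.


Answer: Convexity = 80.1653

Derivation:
Coupon per period c = face * coupon_rate / m = 1.100000
Periods per year m = 2; per-period yield y/m = 0.040500
Number of cashflows N = 20
Cashflows (t years, CF_t, discount factor 1/(1+y/m)^(m*t), PV):
  t = 0.5000: CF_t = 1.100000, DF = 0.961076, PV = 1.057184
  t = 1.0000: CF_t = 1.100000, DF = 0.923668, PV = 1.016035
  t = 1.5000: CF_t = 1.100000, DF = 0.887715, PV = 0.976487
  t = 2.0000: CF_t = 1.100000, DF = 0.853162, PV = 0.938479
  t = 2.5000: CF_t = 1.100000, DF = 0.819954, PV = 0.901950
  t = 3.0000: CF_t = 1.100000, DF = 0.788039, PV = 0.866842
  t = 3.5000: CF_t = 1.100000, DF = 0.757365, PV = 0.833102
  t = 4.0000: CF_t = 1.100000, DF = 0.727886, PV = 0.800675
  t = 4.5000: CF_t = 1.100000, DF = 0.699554, PV = 0.769509
  t = 5.0000: CF_t = 1.100000, DF = 0.672325, PV = 0.739557
  t = 5.5000: CF_t = 1.100000, DF = 0.646156, PV = 0.710771
  t = 6.0000: CF_t = 1.100000, DF = 0.621005, PV = 0.683105
  t = 6.5000: CF_t = 1.100000, DF = 0.596833, PV = 0.656516
  t = 7.0000: CF_t = 1.100000, DF = 0.573602, PV = 0.630962
  t = 7.5000: CF_t = 1.100000, DF = 0.551276, PV = 0.606403
  t = 8.0000: CF_t = 1.100000, DF = 0.529818, PV = 0.582800
  t = 8.5000: CF_t = 1.100000, DF = 0.509196, PV = 0.560115
  t = 9.0000: CF_t = 1.100000, DF = 0.489376, PV = 0.538313
  t = 9.5000: CF_t = 1.100000, DF = 0.470328, PV = 0.517360
  t = 10.0000: CF_t = 101.100000, DF = 0.452021, PV = 45.699291
Price P = sum_t PV_t = 60.085457
Convexity numerator sum_t t*(t + 1/m) * CF_t / (1+y/m)^(m*t + 2):
  t = 0.5000: term = 0.488243
  t = 1.0000: term = 1.407718
  t = 1.5000: term = 2.705849
  t = 2.0000: term = 4.334212
  t = 2.5000: term = 6.248264
  t = 3.0000: term = 8.407082
  t = 3.5000: term = 10.773131
  t = 4.0000: term = 13.312032
  t = 4.5000: term = 15.992350
  t = 5.0000: term = 18.785396
  t = 5.5000: term = 21.665042
  t = 6.0000: term = 24.607535
  t = 6.5000: term = 27.591341
  t = 7.0000: term = 30.596985
  t = 7.5000: term = 33.606903
  t = 8.0000: term = 36.605309
  t = 8.5000: term = 39.578061
  t = 9.0000: term = 42.512545
  t = 9.5000: term = 45.397560
  t = 10.0000: term = 4432.151475
Convexity = (1/P) * sum = 4816.767035 / 60.085457 = 80.165272


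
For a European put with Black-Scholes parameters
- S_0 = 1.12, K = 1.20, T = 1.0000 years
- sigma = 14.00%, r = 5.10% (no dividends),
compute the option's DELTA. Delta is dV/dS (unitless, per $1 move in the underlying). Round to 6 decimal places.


d1 = -0.0585205106; d2 = -0.1985205106
phi(d1) = 0.3982597461; exp(-qT) = 1.0000000000; exp(-rT) = 0.9502786705
N(-d1) = 0.5233329873
Delta = -exp(-qT) * N(-d1) = -1.0000000000 * 0.5233329873 = -0.523333

Answer: Delta = -0.523333
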